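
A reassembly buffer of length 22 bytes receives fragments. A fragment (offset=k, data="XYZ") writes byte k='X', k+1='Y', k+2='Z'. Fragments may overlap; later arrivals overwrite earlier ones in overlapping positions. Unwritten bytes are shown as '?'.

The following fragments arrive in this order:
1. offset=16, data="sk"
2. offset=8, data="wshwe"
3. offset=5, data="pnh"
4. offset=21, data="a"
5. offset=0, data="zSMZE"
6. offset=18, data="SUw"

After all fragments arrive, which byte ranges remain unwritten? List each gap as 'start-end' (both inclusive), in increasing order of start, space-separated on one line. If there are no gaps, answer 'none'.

Answer: 13-15

Derivation:
Fragment 1: offset=16 len=2
Fragment 2: offset=8 len=5
Fragment 3: offset=5 len=3
Fragment 4: offset=21 len=1
Fragment 5: offset=0 len=5
Fragment 6: offset=18 len=3
Gaps: 13-15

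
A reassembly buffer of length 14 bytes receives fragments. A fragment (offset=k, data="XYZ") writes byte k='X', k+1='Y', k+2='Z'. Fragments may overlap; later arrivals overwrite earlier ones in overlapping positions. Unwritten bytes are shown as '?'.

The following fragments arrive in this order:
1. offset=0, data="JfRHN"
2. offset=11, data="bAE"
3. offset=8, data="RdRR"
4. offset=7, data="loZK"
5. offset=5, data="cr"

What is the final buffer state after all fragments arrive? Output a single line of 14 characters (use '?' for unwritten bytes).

Fragment 1: offset=0 data="JfRHN" -> buffer=JfRHN?????????
Fragment 2: offset=11 data="bAE" -> buffer=JfRHN??????bAE
Fragment 3: offset=8 data="RdRR" -> buffer=JfRHN???RdRRAE
Fragment 4: offset=7 data="loZK" -> buffer=JfRHN??loZKRAE
Fragment 5: offset=5 data="cr" -> buffer=JfRHNcrloZKRAE

Answer: JfRHNcrloZKRAE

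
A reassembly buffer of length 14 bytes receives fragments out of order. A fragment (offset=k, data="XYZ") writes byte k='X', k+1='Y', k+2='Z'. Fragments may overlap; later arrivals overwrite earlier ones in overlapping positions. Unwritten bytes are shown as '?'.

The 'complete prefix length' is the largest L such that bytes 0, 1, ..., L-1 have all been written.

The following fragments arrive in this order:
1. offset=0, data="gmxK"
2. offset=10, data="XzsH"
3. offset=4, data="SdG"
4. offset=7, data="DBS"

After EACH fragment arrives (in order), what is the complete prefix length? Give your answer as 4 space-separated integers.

Fragment 1: offset=0 data="gmxK" -> buffer=gmxK?????????? -> prefix_len=4
Fragment 2: offset=10 data="XzsH" -> buffer=gmxK??????XzsH -> prefix_len=4
Fragment 3: offset=4 data="SdG" -> buffer=gmxKSdG???XzsH -> prefix_len=7
Fragment 4: offset=7 data="DBS" -> buffer=gmxKSdGDBSXzsH -> prefix_len=14

Answer: 4 4 7 14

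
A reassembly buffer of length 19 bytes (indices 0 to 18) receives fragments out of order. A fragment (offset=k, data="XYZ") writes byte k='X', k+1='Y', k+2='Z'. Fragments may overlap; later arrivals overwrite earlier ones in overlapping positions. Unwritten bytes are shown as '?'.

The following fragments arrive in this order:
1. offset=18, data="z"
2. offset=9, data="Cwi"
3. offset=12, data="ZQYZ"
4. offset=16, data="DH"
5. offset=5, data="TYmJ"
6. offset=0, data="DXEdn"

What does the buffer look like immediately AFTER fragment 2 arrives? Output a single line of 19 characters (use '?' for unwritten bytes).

Answer: ?????????Cwi??????z

Derivation:
Fragment 1: offset=18 data="z" -> buffer=??????????????????z
Fragment 2: offset=9 data="Cwi" -> buffer=?????????Cwi??????z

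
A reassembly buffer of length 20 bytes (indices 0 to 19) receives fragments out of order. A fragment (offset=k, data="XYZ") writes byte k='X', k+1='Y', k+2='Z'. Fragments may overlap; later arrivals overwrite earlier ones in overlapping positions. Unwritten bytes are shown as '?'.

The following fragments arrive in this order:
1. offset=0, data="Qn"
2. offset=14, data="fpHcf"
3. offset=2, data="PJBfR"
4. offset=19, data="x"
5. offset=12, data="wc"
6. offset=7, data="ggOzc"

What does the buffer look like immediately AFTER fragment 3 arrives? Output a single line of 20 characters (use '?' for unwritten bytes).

Fragment 1: offset=0 data="Qn" -> buffer=Qn??????????????????
Fragment 2: offset=14 data="fpHcf" -> buffer=Qn????????????fpHcf?
Fragment 3: offset=2 data="PJBfR" -> buffer=QnPJBfR???????fpHcf?

Answer: QnPJBfR???????fpHcf?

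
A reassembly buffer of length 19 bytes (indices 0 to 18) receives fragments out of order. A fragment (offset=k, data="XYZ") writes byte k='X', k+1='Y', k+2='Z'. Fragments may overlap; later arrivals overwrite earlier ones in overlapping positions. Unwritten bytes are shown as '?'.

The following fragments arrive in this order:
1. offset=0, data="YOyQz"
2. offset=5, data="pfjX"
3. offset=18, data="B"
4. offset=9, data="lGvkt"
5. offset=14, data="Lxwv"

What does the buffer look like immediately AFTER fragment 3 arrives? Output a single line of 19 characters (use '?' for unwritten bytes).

Answer: YOyQzpfjX?????????B

Derivation:
Fragment 1: offset=0 data="YOyQz" -> buffer=YOyQz??????????????
Fragment 2: offset=5 data="pfjX" -> buffer=YOyQzpfjX??????????
Fragment 3: offset=18 data="B" -> buffer=YOyQzpfjX?????????B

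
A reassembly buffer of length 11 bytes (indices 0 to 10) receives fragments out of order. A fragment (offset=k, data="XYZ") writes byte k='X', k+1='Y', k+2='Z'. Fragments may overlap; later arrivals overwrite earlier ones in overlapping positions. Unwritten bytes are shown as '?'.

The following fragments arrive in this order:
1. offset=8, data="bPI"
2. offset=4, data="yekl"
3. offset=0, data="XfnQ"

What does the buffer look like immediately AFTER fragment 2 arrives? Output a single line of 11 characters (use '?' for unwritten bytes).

Fragment 1: offset=8 data="bPI" -> buffer=????????bPI
Fragment 2: offset=4 data="yekl" -> buffer=????yeklbPI

Answer: ????yeklbPI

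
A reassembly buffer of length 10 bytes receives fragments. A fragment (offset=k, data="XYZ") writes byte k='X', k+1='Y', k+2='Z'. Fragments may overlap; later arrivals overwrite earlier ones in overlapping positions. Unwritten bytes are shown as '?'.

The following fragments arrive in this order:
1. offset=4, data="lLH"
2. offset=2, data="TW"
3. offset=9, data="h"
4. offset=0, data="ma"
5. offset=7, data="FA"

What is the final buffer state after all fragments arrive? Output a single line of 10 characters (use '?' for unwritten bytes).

Fragment 1: offset=4 data="lLH" -> buffer=????lLH???
Fragment 2: offset=2 data="TW" -> buffer=??TWlLH???
Fragment 3: offset=9 data="h" -> buffer=??TWlLH??h
Fragment 4: offset=0 data="ma" -> buffer=maTWlLH??h
Fragment 5: offset=7 data="FA" -> buffer=maTWlLHFAh

Answer: maTWlLHFAh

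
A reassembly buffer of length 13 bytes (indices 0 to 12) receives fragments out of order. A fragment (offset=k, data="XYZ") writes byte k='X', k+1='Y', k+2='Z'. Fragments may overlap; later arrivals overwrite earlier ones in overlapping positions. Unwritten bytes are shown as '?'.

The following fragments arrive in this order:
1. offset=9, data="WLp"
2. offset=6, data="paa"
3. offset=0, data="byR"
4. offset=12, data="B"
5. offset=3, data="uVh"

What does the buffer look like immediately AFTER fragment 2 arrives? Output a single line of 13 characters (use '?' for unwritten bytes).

Answer: ??????paaWLp?

Derivation:
Fragment 1: offset=9 data="WLp" -> buffer=?????????WLp?
Fragment 2: offset=6 data="paa" -> buffer=??????paaWLp?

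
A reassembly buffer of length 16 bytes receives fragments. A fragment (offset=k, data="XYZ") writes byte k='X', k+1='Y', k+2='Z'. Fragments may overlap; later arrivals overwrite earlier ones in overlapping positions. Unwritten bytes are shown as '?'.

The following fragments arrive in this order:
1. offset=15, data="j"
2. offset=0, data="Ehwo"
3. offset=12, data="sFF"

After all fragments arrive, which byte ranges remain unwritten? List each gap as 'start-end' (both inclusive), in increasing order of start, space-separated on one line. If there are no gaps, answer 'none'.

Fragment 1: offset=15 len=1
Fragment 2: offset=0 len=4
Fragment 3: offset=12 len=3
Gaps: 4-11

Answer: 4-11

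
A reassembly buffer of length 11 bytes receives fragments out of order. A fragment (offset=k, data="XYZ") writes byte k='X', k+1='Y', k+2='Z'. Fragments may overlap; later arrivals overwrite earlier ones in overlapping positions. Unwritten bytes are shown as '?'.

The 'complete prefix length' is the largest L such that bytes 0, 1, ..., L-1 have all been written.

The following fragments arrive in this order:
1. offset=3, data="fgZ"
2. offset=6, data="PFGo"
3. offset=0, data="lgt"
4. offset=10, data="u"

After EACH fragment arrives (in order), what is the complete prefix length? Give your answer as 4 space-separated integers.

Answer: 0 0 10 11

Derivation:
Fragment 1: offset=3 data="fgZ" -> buffer=???fgZ????? -> prefix_len=0
Fragment 2: offset=6 data="PFGo" -> buffer=???fgZPFGo? -> prefix_len=0
Fragment 3: offset=0 data="lgt" -> buffer=lgtfgZPFGo? -> prefix_len=10
Fragment 4: offset=10 data="u" -> buffer=lgtfgZPFGou -> prefix_len=11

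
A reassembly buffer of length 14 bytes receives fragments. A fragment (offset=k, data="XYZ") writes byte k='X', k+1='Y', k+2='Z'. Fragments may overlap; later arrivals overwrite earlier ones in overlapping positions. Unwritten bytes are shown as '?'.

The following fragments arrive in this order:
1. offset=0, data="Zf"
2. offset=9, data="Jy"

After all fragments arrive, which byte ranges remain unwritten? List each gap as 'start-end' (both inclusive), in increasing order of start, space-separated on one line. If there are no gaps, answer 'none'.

Fragment 1: offset=0 len=2
Fragment 2: offset=9 len=2
Gaps: 2-8 11-13

Answer: 2-8 11-13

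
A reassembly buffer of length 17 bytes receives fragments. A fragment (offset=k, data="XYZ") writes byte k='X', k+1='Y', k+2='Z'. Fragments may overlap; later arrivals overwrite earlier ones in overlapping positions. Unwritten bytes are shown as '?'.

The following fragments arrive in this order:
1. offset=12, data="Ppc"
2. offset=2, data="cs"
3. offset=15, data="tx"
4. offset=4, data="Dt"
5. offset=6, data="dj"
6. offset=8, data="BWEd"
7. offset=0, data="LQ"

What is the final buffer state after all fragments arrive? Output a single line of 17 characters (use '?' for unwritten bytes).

Answer: LQcsDtdjBWEdPpctx

Derivation:
Fragment 1: offset=12 data="Ppc" -> buffer=????????????Ppc??
Fragment 2: offset=2 data="cs" -> buffer=??cs????????Ppc??
Fragment 3: offset=15 data="tx" -> buffer=??cs????????Ppctx
Fragment 4: offset=4 data="Dt" -> buffer=??csDt??????Ppctx
Fragment 5: offset=6 data="dj" -> buffer=??csDtdj????Ppctx
Fragment 6: offset=8 data="BWEd" -> buffer=??csDtdjBWEdPpctx
Fragment 7: offset=0 data="LQ" -> buffer=LQcsDtdjBWEdPpctx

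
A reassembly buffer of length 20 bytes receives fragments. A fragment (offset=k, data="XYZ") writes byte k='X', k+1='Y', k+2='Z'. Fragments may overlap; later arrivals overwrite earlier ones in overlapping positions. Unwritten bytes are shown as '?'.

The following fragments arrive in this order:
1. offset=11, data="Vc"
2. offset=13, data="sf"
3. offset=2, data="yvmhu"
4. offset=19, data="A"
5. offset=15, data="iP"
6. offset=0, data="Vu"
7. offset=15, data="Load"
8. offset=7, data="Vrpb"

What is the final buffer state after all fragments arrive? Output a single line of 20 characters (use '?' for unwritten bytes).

Answer: VuyvmhuVrpbVcsfLoadA

Derivation:
Fragment 1: offset=11 data="Vc" -> buffer=???????????Vc???????
Fragment 2: offset=13 data="sf" -> buffer=???????????Vcsf?????
Fragment 3: offset=2 data="yvmhu" -> buffer=??yvmhu????Vcsf?????
Fragment 4: offset=19 data="A" -> buffer=??yvmhu????Vcsf????A
Fragment 5: offset=15 data="iP" -> buffer=??yvmhu????VcsfiP??A
Fragment 6: offset=0 data="Vu" -> buffer=Vuyvmhu????VcsfiP??A
Fragment 7: offset=15 data="Load" -> buffer=Vuyvmhu????VcsfLoadA
Fragment 8: offset=7 data="Vrpb" -> buffer=VuyvmhuVrpbVcsfLoadA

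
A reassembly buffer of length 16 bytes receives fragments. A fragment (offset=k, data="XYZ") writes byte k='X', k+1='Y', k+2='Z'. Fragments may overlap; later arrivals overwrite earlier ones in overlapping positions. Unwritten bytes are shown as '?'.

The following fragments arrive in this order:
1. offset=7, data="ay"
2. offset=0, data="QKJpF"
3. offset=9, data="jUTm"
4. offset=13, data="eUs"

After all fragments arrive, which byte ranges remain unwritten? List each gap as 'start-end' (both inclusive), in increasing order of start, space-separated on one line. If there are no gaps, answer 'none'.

Answer: 5-6

Derivation:
Fragment 1: offset=7 len=2
Fragment 2: offset=0 len=5
Fragment 3: offset=9 len=4
Fragment 4: offset=13 len=3
Gaps: 5-6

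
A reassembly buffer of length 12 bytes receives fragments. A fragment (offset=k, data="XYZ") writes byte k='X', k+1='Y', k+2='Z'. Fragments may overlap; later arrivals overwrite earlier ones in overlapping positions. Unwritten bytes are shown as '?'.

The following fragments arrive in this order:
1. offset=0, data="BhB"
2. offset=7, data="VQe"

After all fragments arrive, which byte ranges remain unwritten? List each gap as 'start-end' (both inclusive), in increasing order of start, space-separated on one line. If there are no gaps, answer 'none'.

Fragment 1: offset=0 len=3
Fragment 2: offset=7 len=3
Gaps: 3-6 10-11

Answer: 3-6 10-11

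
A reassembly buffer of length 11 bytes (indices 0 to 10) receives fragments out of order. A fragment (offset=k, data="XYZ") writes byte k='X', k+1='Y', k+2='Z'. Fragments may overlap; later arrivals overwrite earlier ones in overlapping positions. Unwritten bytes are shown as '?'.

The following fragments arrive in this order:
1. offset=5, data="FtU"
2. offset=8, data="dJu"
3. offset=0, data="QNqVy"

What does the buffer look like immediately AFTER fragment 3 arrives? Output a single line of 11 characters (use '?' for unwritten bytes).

Answer: QNqVyFtUdJu

Derivation:
Fragment 1: offset=5 data="FtU" -> buffer=?????FtU???
Fragment 2: offset=8 data="dJu" -> buffer=?????FtUdJu
Fragment 3: offset=0 data="QNqVy" -> buffer=QNqVyFtUdJu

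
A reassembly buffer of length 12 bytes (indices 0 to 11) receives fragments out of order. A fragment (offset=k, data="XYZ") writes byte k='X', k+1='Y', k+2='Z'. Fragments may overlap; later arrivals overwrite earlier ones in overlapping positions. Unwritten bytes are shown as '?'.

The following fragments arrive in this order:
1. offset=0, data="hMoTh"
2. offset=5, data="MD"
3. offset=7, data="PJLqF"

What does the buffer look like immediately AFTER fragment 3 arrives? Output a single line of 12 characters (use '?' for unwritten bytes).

Answer: hMoThMDPJLqF

Derivation:
Fragment 1: offset=0 data="hMoTh" -> buffer=hMoTh???????
Fragment 2: offset=5 data="MD" -> buffer=hMoThMD?????
Fragment 3: offset=7 data="PJLqF" -> buffer=hMoThMDPJLqF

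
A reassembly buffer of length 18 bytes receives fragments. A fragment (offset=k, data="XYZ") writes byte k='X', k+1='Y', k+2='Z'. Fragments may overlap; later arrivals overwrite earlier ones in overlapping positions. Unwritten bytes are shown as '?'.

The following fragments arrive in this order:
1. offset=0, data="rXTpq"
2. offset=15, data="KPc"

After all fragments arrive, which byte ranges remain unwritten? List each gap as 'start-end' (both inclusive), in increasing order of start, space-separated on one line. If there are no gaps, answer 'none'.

Answer: 5-14

Derivation:
Fragment 1: offset=0 len=5
Fragment 2: offset=15 len=3
Gaps: 5-14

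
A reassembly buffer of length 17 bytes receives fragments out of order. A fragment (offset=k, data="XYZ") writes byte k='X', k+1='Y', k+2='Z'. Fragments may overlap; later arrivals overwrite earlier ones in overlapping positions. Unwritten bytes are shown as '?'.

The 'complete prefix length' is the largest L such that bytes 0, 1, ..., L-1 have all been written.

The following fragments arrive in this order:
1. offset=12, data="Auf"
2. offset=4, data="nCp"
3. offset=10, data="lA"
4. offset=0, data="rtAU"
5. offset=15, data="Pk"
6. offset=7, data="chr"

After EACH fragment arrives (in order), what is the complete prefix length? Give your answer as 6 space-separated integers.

Answer: 0 0 0 7 7 17

Derivation:
Fragment 1: offset=12 data="Auf" -> buffer=????????????Auf?? -> prefix_len=0
Fragment 2: offset=4 data="nCp" -> buffer=????nCp?????Auf?? -> prefix_len=0
Fragment 3: offset=10 data="lA" -> buffer=????nCp???lAAuf?? -> prefix_len=0
Fragment 4: offset=0 data="rtAU" -> buffer=rtAUnCp???lAAuf?? -> prefix_len=7
Fragment 5: offset=15 data="Pk" -> buffer=rtAUnCp???lAAufPk -> prefix_len=7
Fragment 6: offset=7 data="chr" -> buffer=rtAUnCpchrlAAufPk -> prefix_len=17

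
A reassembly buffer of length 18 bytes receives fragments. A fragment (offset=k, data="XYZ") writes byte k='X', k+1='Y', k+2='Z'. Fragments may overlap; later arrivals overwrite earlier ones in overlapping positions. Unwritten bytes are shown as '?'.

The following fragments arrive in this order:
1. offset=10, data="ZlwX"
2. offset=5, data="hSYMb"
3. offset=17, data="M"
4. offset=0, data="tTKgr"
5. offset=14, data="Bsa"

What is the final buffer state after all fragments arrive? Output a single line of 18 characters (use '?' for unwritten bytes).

Answer: tTKgrhSYMbZlwXBsaM

Derivation:
Fragment 1: offset=10 data="ZlwX" -> buffer=??????????ZlwX????
Fragment 2: offset=5 data="hSYMb" -> buffer=?????hSYMbZlwX????
Fragment 3: offset=17 data="M" -> buffer=?????hSYMbZlwX???M
Fragment 4: offset=0 data="tTKgr" -> buffer=tTKgrhSYMbZlwX???M
Fragment 5: offset=14 data="Bsa" -> buffer=tTKgrhSYMbZlwXBsaM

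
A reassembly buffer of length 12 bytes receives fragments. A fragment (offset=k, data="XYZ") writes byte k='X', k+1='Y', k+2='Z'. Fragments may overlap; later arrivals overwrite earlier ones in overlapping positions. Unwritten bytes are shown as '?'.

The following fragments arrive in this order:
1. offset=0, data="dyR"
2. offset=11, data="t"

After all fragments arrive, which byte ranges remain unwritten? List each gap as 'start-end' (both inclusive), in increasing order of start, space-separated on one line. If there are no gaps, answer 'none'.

Fragment 1: offset=0 len=3
Fragment 2: offset=11 len=1
Gaps: 3-10

Answer: 3-10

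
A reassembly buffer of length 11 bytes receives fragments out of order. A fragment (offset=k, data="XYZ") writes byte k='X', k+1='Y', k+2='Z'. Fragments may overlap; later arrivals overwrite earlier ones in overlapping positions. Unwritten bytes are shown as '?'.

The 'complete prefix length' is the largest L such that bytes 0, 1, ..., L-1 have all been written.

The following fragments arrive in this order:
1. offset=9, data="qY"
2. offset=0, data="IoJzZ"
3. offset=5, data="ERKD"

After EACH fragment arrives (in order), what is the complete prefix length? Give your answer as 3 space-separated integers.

Fragment 1: offset=9 data="qY" -> buffer=?????????qY -> prefix_len=0
Fragment 2: offset=0 data="IoJzZ" -> buffer=IoJzZ????qY -> prefix_len=5
Fragment 3: offset=5 data="ERKD" -> buffer=IoJzZERKDqY -> prefix_len=11

Answer: 0 5 11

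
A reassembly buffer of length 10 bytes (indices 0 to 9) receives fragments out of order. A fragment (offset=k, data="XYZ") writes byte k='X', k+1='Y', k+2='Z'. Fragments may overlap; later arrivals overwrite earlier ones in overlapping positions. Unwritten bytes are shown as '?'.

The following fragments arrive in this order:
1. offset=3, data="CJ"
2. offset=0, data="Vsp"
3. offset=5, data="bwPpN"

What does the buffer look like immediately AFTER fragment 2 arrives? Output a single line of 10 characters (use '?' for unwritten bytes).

Answer: VspCJ?????

Derivation:
Fragment 1: offset=3 data="CJ" -> buffer=???CJ?????
Fragment 2: offset=0 data="Vsp" -> buffer=VspCJ?????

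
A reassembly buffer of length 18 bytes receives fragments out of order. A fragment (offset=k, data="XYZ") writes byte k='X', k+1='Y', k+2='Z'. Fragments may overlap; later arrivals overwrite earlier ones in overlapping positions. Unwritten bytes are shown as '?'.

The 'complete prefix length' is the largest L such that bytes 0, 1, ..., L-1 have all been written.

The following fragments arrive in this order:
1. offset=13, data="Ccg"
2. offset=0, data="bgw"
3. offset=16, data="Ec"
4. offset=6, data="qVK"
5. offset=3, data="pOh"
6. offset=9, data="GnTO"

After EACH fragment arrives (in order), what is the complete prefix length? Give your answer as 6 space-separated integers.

Fragment 1: offset=13 data="Ccg" -> buffer=?????????????Ccg?? -> prefix_len=0
Fragment 2: offset=0 data="bgw" -> buffer=bgw??????????Ccg?? -> prefix_len=3
Fragment 3: offset=16 data="Ec" -> buffer=bgw??????????CcgEc -> prefix_len=3
Fragment 4: offset=6 data="qVK" -> buffer=bgw???qVK????CcgEc -> prefix_len=3
Fragment 5: offset=3 data="pOh" -> buffer=bgwpOhqVK????CcgEc -> prefix_len=9
Fragment 6: offset=9 data="GnTO" -> buffer=bgwpOhqVKGnTOCcgEc -> prefix_len=18

Answer: 0 3 3 3 9 18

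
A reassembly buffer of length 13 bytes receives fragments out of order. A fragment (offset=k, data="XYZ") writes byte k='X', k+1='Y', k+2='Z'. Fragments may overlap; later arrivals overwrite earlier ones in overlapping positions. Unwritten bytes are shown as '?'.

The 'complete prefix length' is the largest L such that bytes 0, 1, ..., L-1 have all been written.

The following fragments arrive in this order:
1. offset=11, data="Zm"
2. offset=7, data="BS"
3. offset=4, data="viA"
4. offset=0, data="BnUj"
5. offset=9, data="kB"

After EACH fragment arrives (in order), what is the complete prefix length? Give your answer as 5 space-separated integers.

Fragment 1: offset=11 data="Zm" -> buffer=???????????Zm -> prefix_len=0
Fragment 2: offset=7 data="BS" -> buffer=???????BS??Zm -> prefix_len=0
Fragment 3: offset=4 data="viA" -> buffer=????viABS??Zm -> prefix_len=0
Fragment 4: offset=0 data="BnUj" -> buffer=BnUjviABS??Zm -> prefix_len=9
Fragment 5: offset=9 data="kB" -> buffer=BnUjviABSkBZm -> prefix_len=13

Answer: 0 0 0 9 13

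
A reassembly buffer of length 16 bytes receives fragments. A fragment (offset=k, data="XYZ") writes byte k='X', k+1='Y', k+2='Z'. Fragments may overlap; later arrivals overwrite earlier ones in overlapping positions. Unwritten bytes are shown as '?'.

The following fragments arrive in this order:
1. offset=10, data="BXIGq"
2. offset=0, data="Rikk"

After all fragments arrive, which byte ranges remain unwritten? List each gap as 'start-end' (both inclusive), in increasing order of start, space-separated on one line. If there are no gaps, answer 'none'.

Fragment 1: offset=10 len=5
Fragment 2: offset=0 len=4
Gaps: 4-9 15-15

Answer: 4-9 15-15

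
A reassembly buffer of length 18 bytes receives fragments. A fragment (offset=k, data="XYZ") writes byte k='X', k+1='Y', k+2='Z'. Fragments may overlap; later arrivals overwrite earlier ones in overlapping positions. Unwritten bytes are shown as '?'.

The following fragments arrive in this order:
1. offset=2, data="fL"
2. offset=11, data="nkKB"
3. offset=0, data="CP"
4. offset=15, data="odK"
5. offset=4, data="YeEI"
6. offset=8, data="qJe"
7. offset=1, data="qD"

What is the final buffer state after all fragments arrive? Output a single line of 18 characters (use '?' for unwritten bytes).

Fragment 1: offset=2 data="fL" -> buffer=??fL??????????????
Fragment 2: offset=11 data="nkKB" -> buffer=??fL???????nkKB???
Fragment 3: offset=0 data="CP" -> buffer=CPfL???????nkKB???
Fragment 4: offset=15 data="odK" -> buffer=CPfL???????nkKBodK
Fragment 5: offset=4 data="YeEI" -> buffer=CPfLYeEI???nkKBodK
Fragment 6: offset=8 data="qJe" -> buffer=CPfLYeEIqJenkKBodK
Fragment 7: offset=1 data="qD" -> buffer=CqDLYeEIqJenkKBodK

Answer: CqDLYeEIqJenkKBodK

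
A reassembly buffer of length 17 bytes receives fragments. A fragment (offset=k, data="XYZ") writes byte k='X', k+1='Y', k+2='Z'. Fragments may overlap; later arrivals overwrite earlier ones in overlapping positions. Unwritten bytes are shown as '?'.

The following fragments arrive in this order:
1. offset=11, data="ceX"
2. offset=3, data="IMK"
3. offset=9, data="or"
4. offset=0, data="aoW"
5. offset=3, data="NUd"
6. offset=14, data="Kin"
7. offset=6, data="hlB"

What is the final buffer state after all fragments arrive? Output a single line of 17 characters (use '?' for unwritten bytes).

Answer: aoWNUdhlBorceXKin

Derivation:
Fragment 1: offset=11 data="ceX" -> buffer=???????????ceX???
Fragment 2: offset=3 data="IMK" -> buffer=???IMK?????ceX???
Fragment 3: offset=9 data="or" -> buffer=???IMK???orceX???
Fragment 4: offset=0 data="aoW" -> buffer=aoWIMK???orceX???
Fragment 5: offset=3 data="NUd" -> buffer=aoWNUd???orceX???
Fragment 6: offset=14 data="Kin" -> buffer=aoWNUd???orceXKin
Fragment 7: offset=6 data="hlB" -> buffer=aoWNUdhlBorceXKin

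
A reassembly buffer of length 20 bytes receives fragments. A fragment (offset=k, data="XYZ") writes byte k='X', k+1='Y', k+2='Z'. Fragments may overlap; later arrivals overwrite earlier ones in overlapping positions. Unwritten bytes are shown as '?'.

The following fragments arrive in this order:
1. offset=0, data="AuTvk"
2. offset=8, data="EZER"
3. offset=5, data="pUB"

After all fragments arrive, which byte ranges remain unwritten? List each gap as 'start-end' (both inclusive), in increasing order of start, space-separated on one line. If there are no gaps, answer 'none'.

Answer: 12-19

Derivation:
Fragment 1: offset=0 len=5
Fragment 2: offset=8 len=4
Fragment 3: offset=5 len=3
Gaps: 12-19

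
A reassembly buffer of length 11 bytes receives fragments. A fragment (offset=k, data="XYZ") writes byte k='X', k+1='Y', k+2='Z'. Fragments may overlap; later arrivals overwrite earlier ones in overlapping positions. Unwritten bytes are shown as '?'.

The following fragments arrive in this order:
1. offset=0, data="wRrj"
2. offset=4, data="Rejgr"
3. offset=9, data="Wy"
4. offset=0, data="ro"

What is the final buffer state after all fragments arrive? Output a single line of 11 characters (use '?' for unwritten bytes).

Fragment 1: offset=0 data="wRrj" -> buffer=wRrj???????
Fragment 2: offset=4 data="Rejgr" -> buffer=wRrjRejgr??
Fragment 3: offset=9 data="Wy" -> buffer=wRrjRejgrWy
Fragment 4: offset=0 data="ro" -> buffer=rorjRejgrWy

Answer: rorjRejgrWy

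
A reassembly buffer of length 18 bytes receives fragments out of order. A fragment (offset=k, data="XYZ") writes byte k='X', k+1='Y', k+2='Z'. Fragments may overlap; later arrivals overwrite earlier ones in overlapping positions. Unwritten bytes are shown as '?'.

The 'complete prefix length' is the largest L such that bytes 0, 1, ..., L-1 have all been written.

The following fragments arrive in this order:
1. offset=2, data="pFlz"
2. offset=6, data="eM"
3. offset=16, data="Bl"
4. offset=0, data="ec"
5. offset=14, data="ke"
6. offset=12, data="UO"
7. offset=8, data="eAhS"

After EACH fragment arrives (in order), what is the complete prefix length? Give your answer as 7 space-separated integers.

Answer: 0 0 0 8 8 8 18

Derivation:
Fragment 1: offset=2 data="pFlz" -> buffer=??pFlz???????????? -> prefix_len=0
Fragment 2: offset=6 data="eM" -> buffer=??pFlzeM?????????? -> prefix_len=0
Fragment 3: offset=16 data="Bl" -> buffer=??pFlzeM????????Bl -> prefix_len=0
Fragment 4: offset=0 data="ec" -> buffer=ecpFlzeM????????Bl -> prefix_len=8
Fragment 5: offset=14 data="ke" -> buffer=ecpFlzeM??????keBl -> prefix_len=8
Fragment 6: offset=12 data="UO" -> buffer=ecpFlzeM????UOkeBl -> prefix_len=8
Fragment 7: offset=8 data="eAhS" -> buffer=ecpFlzeMeAhSUOkeBl -> prefix_len=18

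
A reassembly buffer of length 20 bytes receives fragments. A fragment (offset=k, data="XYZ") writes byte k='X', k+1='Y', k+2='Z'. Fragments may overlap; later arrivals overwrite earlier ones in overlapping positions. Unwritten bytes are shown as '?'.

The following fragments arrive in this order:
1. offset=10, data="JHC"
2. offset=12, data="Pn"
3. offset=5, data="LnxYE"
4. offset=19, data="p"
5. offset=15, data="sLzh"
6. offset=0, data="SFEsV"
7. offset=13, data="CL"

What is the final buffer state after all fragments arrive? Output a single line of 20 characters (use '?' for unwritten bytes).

Fragment 1: offset=10 data="JHC" -> buffer=??????????JHC???????
Fragment 2: offset=12 data="Pn" -> buffer=??????????JHPn??????
Fragment 3: offset=5 data="LnxYE" -> buffer=?????LnxYEJHPn??????
Fragment 4: offset=19 data="p" -> buffer=?????LnxYEJHPn?????p
Fragment 5: offset=15 data="sLzh" -> buffer=?????LnxYEJHPn?sLzhp
Fragment 6: offset=0 data="SFEsV" -> buffer=SFEsVLnxYEJHPn?sLzhp
Fragment 7: offset=13 data="CL" -> buffer=SFEsVLnxYEJHPCLsLzhp

Answer: SFEsVLnxYEJHPCLsLzhp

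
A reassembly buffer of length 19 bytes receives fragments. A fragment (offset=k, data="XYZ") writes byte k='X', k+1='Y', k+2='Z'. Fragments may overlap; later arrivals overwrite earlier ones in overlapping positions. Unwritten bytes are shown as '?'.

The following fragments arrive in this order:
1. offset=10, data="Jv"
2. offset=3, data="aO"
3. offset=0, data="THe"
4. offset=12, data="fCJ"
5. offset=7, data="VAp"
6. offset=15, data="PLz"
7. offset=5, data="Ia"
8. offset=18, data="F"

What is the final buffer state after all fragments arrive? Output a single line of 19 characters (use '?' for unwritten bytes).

Answer: THeaOIaVApJvfCJPLzF

Derivation:
Fragment 1: offset=10 data="Jv" -> buffer=??????????Jv???????
Fragment 2: offset=3 data="aO" -> buffer=???aO?????Jv???????
Fragment 3: offset=0 data="THe" -> buffer=THeaO?????Jv???????
Fragment 4: offset=12 data="fCJ" -> buffer=THeaO?????JvfCJ????
Fragment 5: offset=7 data="VAp" -> buffer=THeaO??VApJvfCJ????
Fragment 6: offset=15 data="PLz" -> buffer=THeaO??VApJvfCJPLz?
Fragment 7: offset=5 data="Ia" -> buffer=THeaOIaVApJvfCJPLz?
Fragment 8: offset=18 data="F" -> buffer=THeaOIaVApJvfCJPLzF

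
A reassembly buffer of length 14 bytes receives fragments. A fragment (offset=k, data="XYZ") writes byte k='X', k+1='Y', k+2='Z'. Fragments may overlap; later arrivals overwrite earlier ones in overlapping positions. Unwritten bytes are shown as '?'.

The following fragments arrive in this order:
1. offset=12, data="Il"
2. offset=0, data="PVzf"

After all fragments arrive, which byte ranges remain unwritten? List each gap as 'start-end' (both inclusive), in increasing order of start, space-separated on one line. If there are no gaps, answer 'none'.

Answer: 4-11

Derivation:
Fragment 1: offset=12 len=2
Fragment 2: offset=0 len=4
Gaps: 4-11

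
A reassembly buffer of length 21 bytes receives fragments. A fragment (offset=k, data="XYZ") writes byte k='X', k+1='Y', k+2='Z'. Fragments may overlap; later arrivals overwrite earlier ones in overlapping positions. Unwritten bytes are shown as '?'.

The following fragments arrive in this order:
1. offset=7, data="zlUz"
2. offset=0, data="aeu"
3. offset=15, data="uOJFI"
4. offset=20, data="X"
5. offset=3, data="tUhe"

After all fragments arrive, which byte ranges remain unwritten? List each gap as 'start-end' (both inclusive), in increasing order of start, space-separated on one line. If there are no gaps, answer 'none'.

Answer: 11-14

Derivation:
Fragment 1: offset=7 len=4
Fragment 2: offset=0 len=3
Fragment 3: offset=15 len=5
Fragment 4: offset=20 len=1
Fragment 5: offset=3 len=4
Gaps: 11-14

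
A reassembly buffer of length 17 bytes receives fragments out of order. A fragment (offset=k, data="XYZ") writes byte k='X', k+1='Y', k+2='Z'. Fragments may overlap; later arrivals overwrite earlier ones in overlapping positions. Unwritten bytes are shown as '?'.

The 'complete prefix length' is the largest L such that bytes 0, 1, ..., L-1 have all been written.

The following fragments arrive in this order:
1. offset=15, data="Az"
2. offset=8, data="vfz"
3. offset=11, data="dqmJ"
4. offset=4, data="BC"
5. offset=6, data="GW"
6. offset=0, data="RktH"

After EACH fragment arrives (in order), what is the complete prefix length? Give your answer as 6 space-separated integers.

Answer: 0 0 0 0 0 17

Derivation:
Fragment 1: offset=15 data="Az" -> buffer=???????????????Az -> prefix_len=0
Fragment 2: offset=8 data="vfz" -> buffer=????????vfz????Az -> prefix_len=0
Fragment 3: offset=11 data="dqmJ" -> buffer=????????vfzdqmJAz -> prefix_len=0
Fragment 4: offset=4 data="BC" -> buffer=????BC??vfzdqmJAz -> prefix_len=0
Fragment 5: offset=6 data="GW" -> buffer=????BCGWvfzdqmJAz -> prefix_len=0
Fragment 6: offset=0 data="RktH" -> buffer=RktHBCGWvfzdqmJAz -> prefix_len=17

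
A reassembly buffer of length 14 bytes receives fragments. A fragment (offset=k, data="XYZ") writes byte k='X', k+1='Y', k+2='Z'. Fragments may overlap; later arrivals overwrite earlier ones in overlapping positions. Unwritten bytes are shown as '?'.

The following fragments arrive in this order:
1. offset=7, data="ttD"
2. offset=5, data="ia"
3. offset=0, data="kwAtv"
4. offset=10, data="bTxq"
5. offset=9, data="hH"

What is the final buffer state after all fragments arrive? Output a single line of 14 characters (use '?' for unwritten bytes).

Answer: kwAtviatthHTxq

Derivation:
Fragment 1: offset=7 data="ttD" -> buffer=???????ttD????
Fragment 2: offset=5 data="ia" -> buffer=?????iattD????
Fragment 3: offset=0 data="kwAtv" -> buffer=kwAtviattD????
Fragment 4: offset=10 data="bTxq" -> buffer=kwAtviattDbTxq
Fragment 5: offset=9 data="hH" -> buffer=kwAtviatthHTxq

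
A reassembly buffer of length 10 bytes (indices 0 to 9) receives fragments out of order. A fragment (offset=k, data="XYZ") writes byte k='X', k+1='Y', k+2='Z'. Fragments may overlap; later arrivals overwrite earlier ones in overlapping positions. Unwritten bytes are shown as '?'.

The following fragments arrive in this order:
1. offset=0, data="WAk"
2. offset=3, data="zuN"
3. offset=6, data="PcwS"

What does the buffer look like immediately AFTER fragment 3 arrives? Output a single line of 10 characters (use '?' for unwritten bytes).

Answer: WAkzuNPcwS

Derivation:
Fragment 1: offset=0 data="WAk" -> buffer=WAk???????
Fragment 2: offset=3 data="zuN" -> buffer=WAkzuN????
Fragment 3: offset=6 data="PcwS" -> buffer=WAkzuNPcwS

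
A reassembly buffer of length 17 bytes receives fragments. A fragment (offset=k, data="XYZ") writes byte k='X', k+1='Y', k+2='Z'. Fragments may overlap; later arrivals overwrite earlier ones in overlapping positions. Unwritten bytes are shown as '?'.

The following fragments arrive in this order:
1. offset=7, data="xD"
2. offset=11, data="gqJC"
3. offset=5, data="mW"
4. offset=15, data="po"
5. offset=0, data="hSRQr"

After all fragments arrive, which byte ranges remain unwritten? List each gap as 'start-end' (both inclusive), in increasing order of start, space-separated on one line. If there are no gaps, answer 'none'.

Answer: 9-10

Derivation:
Fragment 1: offset=7 len=2
Fragment 2: offset=11 len=4
Fragment 3: offset=5 len=2
Fragment 4: offset=15 len=2
Fragment 5: offset=0 len=5
Gaps: 9-10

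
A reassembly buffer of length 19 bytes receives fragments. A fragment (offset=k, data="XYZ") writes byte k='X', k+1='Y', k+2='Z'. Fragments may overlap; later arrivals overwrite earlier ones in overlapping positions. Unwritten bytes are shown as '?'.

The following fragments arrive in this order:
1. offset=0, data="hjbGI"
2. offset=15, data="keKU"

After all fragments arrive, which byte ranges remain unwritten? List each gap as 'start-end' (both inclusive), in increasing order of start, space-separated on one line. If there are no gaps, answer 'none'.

Answer: 5-14

Derivation:
Fragment 1: offset=0 len=5
Fragment 2: offset=15 len=4
Gaps: 5-14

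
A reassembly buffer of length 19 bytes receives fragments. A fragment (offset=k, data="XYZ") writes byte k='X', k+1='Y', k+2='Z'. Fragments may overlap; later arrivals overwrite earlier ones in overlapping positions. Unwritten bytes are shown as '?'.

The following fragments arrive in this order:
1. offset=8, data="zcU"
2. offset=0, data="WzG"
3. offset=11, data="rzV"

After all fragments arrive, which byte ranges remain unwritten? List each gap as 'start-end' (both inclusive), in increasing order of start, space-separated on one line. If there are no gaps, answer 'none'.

Answer: 3-7 14-18

Derivation:
Fragment 1: offset=8 len=3
Fragment 2: offset=0 len=3
Fragment 3: offset=11 len=3
Gaps: 3-7 14-18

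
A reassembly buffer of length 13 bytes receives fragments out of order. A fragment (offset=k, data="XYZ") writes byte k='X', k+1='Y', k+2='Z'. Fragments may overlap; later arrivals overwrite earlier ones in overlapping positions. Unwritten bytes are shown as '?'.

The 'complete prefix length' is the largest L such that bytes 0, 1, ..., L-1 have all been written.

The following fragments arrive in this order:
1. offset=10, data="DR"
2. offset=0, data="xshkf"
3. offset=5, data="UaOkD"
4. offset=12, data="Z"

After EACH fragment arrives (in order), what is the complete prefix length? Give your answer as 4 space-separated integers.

Answer: 0 5 12 13

Derivation:
Fragment 1: offset=10 data="DR" -> buffer=??????????DR? -> prefix_len=0
Fragment 2: offset=0 data="xshkf" -> buffer=xshkf?????DR? -> prefix_len=5
Fragment 3: offset=5 data="UaOkD" -> buffer=xshkfUaOkDDR? -> prefix_len=12
Fragment 4: offset=12 data="Z" -> buffer=xshkfUaOkDDRZ -> prefix_len=13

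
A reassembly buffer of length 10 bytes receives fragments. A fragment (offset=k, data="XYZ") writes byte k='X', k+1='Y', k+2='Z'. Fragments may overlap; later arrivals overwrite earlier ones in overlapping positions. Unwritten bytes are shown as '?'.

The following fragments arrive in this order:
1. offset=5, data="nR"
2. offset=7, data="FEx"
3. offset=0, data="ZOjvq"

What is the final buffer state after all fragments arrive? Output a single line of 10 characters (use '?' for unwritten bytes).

Answer: ZOjvqnRFEx

Derivation:
Fragment 1: offset=5 data="nR" -> buffer=?????nR???
Fragment 2: offset=7 data="FEx" -> buffer=?????nRFEx
Fragment 3: offset=0 data="ZOjvq" -> buffer=ZOjvqnRFEx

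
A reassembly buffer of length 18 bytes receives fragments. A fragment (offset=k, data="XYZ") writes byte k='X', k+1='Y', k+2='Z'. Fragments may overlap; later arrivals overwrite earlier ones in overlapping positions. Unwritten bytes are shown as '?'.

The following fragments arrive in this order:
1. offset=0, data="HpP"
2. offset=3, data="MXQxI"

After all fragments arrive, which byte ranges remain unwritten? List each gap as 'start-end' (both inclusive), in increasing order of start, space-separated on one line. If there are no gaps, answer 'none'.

Fragment 1: offset=0 len=3
Fragment 2: offset=3 len=5
Gaps: 8-17

Answer: 8-17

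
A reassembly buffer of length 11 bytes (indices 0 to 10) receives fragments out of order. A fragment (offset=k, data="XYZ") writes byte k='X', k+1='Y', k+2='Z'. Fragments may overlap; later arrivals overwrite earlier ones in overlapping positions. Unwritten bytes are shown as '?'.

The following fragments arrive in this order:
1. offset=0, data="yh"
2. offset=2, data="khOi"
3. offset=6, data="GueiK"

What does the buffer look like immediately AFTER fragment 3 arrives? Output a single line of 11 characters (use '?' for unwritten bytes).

Fragment 1: offset=0 data="yh" -> buffer=yh?????????
Fragment 2: offset=2 data="khOi" -> buffer=yhkhOi?????
Fragment 3: offset=6 data="GueiK" -> buffer=yhkhOiGueiK

Answer: yhkhOiGueiK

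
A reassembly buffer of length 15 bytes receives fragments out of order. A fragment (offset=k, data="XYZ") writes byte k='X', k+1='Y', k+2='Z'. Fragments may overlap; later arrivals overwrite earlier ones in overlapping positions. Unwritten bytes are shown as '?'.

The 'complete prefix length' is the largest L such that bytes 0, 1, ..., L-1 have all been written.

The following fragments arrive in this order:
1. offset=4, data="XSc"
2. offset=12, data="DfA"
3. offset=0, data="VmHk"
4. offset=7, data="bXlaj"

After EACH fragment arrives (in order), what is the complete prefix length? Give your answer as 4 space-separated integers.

Answer: 0 0 7 15

Derivation:
Fragment 1: offset=4 data="XSc" -> buffer=????XSc???????? -> prefix_len=0
Fragment 2: offset=12 data="DfA" -> buffer=????XSc?????DfA -> prefix_len=0
Fragment 3: offset=0 data="VmHk" -> buffer=VmHkXSc?????DfA -> prefix_len=7
Fragment 4: offset=7 data="bXlaj" -> buffer=VmHkXScbXlajDfA -> prefix_len=15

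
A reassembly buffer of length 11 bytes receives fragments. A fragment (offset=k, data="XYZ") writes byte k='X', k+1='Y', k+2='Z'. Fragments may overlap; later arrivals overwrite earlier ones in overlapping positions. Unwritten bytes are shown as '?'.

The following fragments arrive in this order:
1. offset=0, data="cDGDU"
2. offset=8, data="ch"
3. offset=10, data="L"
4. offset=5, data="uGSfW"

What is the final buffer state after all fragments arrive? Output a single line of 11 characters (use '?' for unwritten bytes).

Answer: cDGDUuGSfWL

Derivation:
Fragment 1: offset=0 data="cDGDU" -> buffer=cDGDU??????
Fragment 2: offset=8 data="ch" -> buffer=cDGDU???ch?
Fragment 3: offset=10 data="L" -> buffer=cDGDU???chL
Fragment 4: offset=5 data="uGSfW" -> buffer=cDGDUuGSfWL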